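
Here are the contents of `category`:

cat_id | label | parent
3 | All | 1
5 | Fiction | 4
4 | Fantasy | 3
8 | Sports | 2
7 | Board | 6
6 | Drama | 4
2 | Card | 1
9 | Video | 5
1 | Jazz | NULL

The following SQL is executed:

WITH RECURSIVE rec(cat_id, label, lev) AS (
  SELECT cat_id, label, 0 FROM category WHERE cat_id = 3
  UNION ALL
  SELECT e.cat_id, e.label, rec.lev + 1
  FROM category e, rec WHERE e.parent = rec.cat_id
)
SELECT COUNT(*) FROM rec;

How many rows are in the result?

6

Base: cat_id=3 (All) at lev 0.
Iteration 1: rows with parent in {3} -> Fantasy (id 4, lev 1).
Iteration 2: rows with parent in {4} -> Fiction (id 5, lev 2), Drama (id 6, lev 2).
Iteration 3: rows with parent in {5,6} -> Board (id 7, lev 3), Video (id 9, lev 3).
Iteration 4: no rows with parent in {7,9}; recursion stops.
Total rows emitted: 6.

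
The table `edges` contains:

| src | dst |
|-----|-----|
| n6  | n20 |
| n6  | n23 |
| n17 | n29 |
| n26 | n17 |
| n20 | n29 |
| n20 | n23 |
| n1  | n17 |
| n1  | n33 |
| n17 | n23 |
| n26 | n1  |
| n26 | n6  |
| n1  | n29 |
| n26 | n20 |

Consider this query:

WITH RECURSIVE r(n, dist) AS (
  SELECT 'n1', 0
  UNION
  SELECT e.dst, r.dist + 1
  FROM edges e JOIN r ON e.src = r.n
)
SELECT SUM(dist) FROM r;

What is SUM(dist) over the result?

7

Base: (n1, dist=0).
Iteration 1: edges from {n1} -> (n17, dist=1), (n29, dist=1), (n33, dist=1).
Iteration 2: edges from {n17,n29,n33} -> (n23, dist=2), (n29, dist=2).
Iteration 3: no outgoing edges from {n23,n29}; recursion stops.
SUM(dist) = 0 + 1 + 1 + 1 + 2 + 2 = 7.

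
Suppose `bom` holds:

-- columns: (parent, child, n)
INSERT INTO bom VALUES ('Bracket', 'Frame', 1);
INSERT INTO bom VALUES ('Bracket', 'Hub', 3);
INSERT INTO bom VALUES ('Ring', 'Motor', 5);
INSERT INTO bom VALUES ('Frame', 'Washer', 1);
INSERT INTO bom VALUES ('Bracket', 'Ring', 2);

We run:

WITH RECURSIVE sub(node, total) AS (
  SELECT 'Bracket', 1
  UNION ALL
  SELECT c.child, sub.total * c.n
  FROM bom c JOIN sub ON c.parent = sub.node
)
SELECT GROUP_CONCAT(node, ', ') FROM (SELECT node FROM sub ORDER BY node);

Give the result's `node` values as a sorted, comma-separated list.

Base: (Bracket, total=1).
Iteration 1: components of {Bracket} -> Frame = 1*1 = 1, Hub = 1*3 = 3, Ring = 1*2 = 2.
Iteration 2: components of {Frame,Hub,Ring} -> Motor = 2*5 = 10, Washer = 1*1 = 1.
Iteration 3: no further components; recursion stops.

Bracket, Frame, Hub, Motor, Ring, Washer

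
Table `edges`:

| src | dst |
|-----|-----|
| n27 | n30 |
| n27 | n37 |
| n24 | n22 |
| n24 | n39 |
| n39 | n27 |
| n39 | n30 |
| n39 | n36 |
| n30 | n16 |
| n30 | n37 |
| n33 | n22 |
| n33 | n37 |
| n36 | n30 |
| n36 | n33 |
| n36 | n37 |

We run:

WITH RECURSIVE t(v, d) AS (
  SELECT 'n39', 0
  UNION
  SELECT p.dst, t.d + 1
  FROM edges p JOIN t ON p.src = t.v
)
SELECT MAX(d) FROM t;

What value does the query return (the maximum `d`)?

3

Base: (n39, d=0).
Iteration 1: edges from {n39} -> (n27, d=1), (n30, d=1), (n36, d=1).
Iteration 2: edges from {n27,n30,n36} -> (n16, d=2), (n30, d=2), (n33, d=2), (n37, d=2). [UNION drops 3 duplicate row(s)]
Iteration 3: edges from {n16,n30,n33,n37} -> (n16, d=3), (n22, d=3), (n37, d=3). [UNION drops 1 duplicate row(s)]
Iteration 4: no outgoing edges from {n16,n22,n37}; recursion stops.
d values: 0, 1, 1, 1, 2, 2, 2, 2, 3, 3, 3; the maximum is 3.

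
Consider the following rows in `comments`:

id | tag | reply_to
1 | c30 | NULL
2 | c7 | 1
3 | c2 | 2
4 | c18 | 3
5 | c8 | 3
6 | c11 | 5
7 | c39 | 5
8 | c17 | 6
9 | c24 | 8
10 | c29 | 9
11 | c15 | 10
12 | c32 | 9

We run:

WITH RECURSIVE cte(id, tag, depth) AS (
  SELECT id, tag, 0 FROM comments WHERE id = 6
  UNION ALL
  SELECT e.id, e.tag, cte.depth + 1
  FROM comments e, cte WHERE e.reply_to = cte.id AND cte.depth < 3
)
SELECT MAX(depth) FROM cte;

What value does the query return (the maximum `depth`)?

Base: id=6 (c11) at depth 0.
Iteration 1: rows with reply_to in {6} -> c17 (id 8, depth 1).
Iteration 2: rows with reply_to in {8} -> c24 (id 9, depth 2).
Iteration 3: rows with reply_to in {9} -> c29 (id 10, depth 3), c32 (id 12, depth 3).
Iteration 4: depth < 3 fails for all current rows; recursion stops.
depth values: 0, 1, 2, 3, 3; the maximum is 3.

3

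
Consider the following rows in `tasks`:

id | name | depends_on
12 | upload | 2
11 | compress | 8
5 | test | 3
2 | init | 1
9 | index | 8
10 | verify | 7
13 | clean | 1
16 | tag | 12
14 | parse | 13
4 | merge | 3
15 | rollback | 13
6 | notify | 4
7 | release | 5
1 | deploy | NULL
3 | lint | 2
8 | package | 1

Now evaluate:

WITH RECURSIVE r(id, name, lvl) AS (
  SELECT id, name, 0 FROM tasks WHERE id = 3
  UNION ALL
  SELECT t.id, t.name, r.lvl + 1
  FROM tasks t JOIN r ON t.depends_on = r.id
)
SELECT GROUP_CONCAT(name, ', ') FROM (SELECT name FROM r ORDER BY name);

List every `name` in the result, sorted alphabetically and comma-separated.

lint, merge, notify, release, test, verify

Base: id=3 (lint) at lvl 0.
Iteration 1: rows with depends_on in {3} -> merge (id 4, lvl 1), test (id 5, lvl 1).
Iteration 2: rows with depends_on in {4,5} -> notify (id 6, lvl 2), release (id 7, lvl 2).
Iteration 3: rows with depends_on in {6,7} -> verify (id 10, lvl 3).
Iteration 4: no rows with depends_on in {10}; recursion stops.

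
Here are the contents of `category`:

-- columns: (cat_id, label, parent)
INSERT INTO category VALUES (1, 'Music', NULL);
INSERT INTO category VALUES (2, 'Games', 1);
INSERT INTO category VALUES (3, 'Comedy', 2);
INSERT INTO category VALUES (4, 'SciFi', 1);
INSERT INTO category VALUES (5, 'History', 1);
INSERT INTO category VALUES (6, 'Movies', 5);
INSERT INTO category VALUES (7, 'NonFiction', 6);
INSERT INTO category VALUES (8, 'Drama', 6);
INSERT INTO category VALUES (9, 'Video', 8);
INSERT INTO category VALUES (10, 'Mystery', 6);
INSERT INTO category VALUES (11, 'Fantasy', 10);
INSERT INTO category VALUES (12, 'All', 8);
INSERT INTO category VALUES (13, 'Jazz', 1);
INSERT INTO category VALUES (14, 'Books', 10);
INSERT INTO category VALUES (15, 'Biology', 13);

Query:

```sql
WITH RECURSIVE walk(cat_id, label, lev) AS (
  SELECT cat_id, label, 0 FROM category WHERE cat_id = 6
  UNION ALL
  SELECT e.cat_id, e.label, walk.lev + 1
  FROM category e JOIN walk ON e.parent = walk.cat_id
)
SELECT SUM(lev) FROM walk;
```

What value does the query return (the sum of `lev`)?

11

Base: cat_id=6 (Movies) at lev 0.
Iteration 1: rows with parent in {6} -> NonFiction (id 7, lev 1), Drama (id 8, lev 1), Mystery (id 10, lev 1).
Iteration 2: rows with parent in {7,8,10} -> Video (id 9, lev 2), Fantasy (id 11, lev 2), All (id 12, lev 2), Books (id 14, lev 2).
Iteration 3: no rows with parent in {9,11,12,14}; recursion stops.
SUM(lev) = 0 + 1 + 1 + 1 + 2 + 2 + 2 + 2 = 11.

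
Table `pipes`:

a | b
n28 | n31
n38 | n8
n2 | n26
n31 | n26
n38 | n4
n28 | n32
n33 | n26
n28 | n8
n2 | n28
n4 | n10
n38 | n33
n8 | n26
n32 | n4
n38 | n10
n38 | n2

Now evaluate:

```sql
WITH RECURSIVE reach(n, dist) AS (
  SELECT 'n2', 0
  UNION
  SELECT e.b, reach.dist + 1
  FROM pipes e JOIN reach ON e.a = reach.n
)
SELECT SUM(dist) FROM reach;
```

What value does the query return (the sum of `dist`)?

18

Base: (n2, dist=0).
Iteration 1: edges from {n2} -> (n26, dist=1), (n28, dist=1).
Iteration 2: edges from {n26,n28} -> (n31, dist=2), (n32, dist=2), (n8, dist=2).
Iteration 3: edges from {n31,n32,n8} -> (n26, dist=3), (n4, dist=3). [UNION drops 1 duplicate row(s)]
Iteration 4: edges from {n26,n4} -> (n10, dist=4).
Iteration 5: no outgoing edges from {n10}; recursion stops.
SUM(dist) = 0 + 1 + 1 + 2 + 2 + 2 + 3 + 3 + 4 = 18.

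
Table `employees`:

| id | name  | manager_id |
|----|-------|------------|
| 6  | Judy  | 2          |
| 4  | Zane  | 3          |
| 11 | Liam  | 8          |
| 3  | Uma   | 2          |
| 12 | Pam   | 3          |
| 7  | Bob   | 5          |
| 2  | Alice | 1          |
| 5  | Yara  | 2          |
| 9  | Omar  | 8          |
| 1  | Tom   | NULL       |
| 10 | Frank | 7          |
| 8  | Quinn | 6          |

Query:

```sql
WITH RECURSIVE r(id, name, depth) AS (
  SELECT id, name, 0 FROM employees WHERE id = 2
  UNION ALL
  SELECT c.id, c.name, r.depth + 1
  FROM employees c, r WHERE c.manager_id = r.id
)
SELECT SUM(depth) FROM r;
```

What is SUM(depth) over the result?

20

Base: id=2 (Alice) at depth 0.
Iteration 1: rows with manager_id in {2} -> Uma (id 3, depth 1), Yara (id 5, depth 1), Judy (id 6, depth 1).
Iteration 2: rows with manager_id in {3,5,6} -> Zane (id 4, depth 2), Bob (id 7, depth 2), Quinn (id 8, depth 2), Pam (id 12, depth 2).
Iteration 3: rows with manager_id in {4,7,8,12} -> Omar (id 9, depth 3), Frank (id 10, depth 3), Liam (id 11, depth 3).
Iteration 4: no rows with manager_id in {9,10,11}; recursion stops.
SUM(depth) = 0 + 1 + 1 + 1 + 2 + 2 + 2 + 2 + 3 + 3 + 3 = 20.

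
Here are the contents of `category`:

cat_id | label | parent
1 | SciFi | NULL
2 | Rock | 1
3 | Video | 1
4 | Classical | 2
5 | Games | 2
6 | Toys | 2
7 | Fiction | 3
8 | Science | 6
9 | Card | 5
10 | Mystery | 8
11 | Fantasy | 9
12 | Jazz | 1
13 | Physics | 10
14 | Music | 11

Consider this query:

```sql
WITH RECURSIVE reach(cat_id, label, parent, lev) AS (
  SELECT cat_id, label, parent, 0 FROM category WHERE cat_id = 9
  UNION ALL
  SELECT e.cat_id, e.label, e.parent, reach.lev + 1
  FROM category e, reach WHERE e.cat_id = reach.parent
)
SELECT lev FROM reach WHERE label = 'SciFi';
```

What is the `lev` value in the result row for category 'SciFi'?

3

Base: cat_id=9 (Card), parent=5, lev 0.
Iteration 1: join on cat_id=5 -> Games (id 5, parent=2, lev 1).
Iteration 2: join on cat_id=2 -> Rock (id 2, parent=1, lev 2).
Iteration 3: join on cat_id=1 -> SciFi (id 1, parent=NULL, lev 3).
Iteration 4: parent is NULL; no match; recursion stops.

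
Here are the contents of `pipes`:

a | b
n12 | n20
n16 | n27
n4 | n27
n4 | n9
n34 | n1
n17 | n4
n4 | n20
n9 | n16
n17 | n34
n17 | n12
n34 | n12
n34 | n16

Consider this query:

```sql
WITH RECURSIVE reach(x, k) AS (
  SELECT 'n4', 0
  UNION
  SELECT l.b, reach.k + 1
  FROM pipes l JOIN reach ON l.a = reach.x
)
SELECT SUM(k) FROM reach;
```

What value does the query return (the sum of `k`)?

8

Base: (n4, k=0).
Iteration 1: edges from {n4} -> (n20, k=1), (n27, k=1), (n9, k=1).
Iteration 2: edges from {n20,n27,n9} -> (n16, k=2).
Iteration 3: edges from {n16} -> (n27, k=3).
Iteration 4: no outgoing edges from {n27}; recursion stops.
SUM(k) = 0 + 1 + 1 + 1 + 2 + 3 = 8.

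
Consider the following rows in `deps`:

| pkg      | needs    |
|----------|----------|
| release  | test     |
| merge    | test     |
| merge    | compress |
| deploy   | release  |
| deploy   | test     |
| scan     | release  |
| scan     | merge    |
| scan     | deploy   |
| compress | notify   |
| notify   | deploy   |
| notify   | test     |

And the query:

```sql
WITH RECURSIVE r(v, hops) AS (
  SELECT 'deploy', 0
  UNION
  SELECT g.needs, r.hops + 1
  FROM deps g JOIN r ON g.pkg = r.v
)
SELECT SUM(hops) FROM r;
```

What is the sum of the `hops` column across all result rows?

4

Base: (deploy, hops=0).
Iteration 1: edges from {deploy} -> (release, hops=1), (test, hops=1).
Iteration 2: edges from {release,test} -> (test, hops=2).
Iteration 3: no outgoing edges from {test}; recursion stops.
SUM(hops) = 0 + 1 + 1 + 2 = 4.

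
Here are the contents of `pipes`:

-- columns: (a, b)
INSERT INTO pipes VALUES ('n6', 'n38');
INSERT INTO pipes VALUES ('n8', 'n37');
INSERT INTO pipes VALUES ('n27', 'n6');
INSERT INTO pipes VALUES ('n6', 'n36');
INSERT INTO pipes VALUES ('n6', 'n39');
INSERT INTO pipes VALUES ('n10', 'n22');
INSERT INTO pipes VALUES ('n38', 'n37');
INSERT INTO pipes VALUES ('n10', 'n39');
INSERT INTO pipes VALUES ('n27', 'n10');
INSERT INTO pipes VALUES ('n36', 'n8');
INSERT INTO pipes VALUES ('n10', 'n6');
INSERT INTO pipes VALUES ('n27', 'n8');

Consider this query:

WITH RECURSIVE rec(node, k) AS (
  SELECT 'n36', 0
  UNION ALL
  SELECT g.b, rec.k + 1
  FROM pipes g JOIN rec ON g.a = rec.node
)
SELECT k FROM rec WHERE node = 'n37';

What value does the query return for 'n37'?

Base: (n36, k=0).
Iteration 1: edges from {n36} -> (n8, k=1).
Iteration 2: edges from {n8} -> (n37, k=2).
Iteration 3: no outgoing edges from {n37}; recursion stops.

2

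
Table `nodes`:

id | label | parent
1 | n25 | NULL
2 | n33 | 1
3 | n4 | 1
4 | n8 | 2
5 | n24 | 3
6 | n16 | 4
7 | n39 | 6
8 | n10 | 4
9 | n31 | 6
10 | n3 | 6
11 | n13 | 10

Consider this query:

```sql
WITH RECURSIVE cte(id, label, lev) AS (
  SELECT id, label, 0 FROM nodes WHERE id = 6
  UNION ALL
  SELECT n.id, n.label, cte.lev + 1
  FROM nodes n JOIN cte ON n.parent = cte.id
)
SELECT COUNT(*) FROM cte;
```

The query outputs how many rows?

Base: id=6 (n16) at lev 0.
Iteration 1: rows with parent in {6} -> n39 (id 7, lev 1), n31 (id 9, lev 1), n3 (id 10, lev 1).
Iteration 2: rows with parent in {7,9,10} -> n13 (id 11, lev 2).
Iteration 3: no rows with parent in {11}; recursion stops.
Total rows emitted: 5.

5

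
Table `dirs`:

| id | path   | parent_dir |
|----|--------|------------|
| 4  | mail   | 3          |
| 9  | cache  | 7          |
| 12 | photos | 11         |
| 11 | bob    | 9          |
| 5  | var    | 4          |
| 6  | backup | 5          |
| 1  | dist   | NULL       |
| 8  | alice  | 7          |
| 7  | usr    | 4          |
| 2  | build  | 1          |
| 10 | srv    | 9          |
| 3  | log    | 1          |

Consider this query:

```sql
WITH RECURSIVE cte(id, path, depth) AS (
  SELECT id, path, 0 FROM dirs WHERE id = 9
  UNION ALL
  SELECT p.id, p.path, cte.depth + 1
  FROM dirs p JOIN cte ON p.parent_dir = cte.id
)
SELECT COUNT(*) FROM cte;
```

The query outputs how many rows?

4

Base: id=9 (cache) at depth 0.
Iteration 1: rows with parent_dir in {9} -> srv (id 10, depth 1), bob (id 11, depth 1).
Iteration 2: rows with parent_dir in {10,11} -> photos (id 12, depth 2).
Iteration 3: no rows with parent_dir in {12}; recursion stops.
Total rows emitted: 4.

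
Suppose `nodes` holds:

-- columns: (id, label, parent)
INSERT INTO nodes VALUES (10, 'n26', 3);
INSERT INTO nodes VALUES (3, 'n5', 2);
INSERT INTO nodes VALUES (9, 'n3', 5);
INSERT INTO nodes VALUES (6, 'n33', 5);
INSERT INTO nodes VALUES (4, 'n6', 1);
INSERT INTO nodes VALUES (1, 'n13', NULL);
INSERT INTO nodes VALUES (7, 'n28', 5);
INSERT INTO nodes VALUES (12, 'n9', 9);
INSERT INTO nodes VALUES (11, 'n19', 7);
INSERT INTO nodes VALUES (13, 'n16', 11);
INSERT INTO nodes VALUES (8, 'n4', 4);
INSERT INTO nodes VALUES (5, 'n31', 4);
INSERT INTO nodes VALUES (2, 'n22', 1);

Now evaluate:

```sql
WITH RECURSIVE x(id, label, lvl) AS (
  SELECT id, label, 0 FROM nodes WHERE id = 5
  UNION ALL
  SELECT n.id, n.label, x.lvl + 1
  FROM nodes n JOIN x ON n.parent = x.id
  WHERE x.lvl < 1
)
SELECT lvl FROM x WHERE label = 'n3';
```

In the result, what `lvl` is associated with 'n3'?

Base: id=5 (n31) at lvl 0.
Iteration 1: rows with parent in {5} -> n33 (id 6, lvl 1), n28 (id 7, lvl 1), n3 (id 9, lvl 1).
Iteration 2: lvl < 1 fails for all current rows; recursion stops.

1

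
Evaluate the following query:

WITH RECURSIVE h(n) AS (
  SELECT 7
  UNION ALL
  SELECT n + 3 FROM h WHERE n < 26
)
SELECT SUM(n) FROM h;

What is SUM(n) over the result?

Base: n=7.
Iteration 1: 7 < 26 holds -> n = 7 + 3 = 10.
Iteration 2: 10 < 26 holds -> n = 10 + 3 = 13.
Iteration 3: 13 < 26 holds -> n = 13 + 3 = 16.
Iteration 4: 16 < 26 holds -> n = 16 + 3 = 19.
Iteration 5: 19 < 26 holds -> n = 19 + 3 = 22.
Iteration 6: 22 < 26 holds -> n = 22 + 3 = 25.
Iteration 7: 25 < 26 holds -> n = 25 + 3 = 28.
Iteration 8: 28 < 26 fails; recursion stops.
SUM(n) = 7 + 10 + 13 + 16 + 19 + 22 + 25 + 28 = 140.

140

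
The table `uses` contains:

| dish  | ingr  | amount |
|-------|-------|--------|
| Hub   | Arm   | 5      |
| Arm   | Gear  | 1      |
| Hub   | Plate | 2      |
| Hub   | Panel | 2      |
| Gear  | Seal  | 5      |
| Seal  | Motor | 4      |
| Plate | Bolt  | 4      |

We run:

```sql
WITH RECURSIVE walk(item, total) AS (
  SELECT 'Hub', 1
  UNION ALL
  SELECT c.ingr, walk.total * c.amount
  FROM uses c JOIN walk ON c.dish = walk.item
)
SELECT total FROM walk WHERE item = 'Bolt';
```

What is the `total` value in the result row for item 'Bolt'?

8

Base: (Hub, total=1).
Iteration 1: components of {Hub} -> Arm = 1*5 = 5, Panel = 1*2 = 2, Plate = 1*2 = 2.
Iteration 2: components of {Arm,Panel,Plate} -> Bolt = 2*4 = 8, Gear = 5*1 = 5.
Iteration 3: components of {Bolt,Gear} -> Seal = 5*5 = 25.
Iteration 4: components of {Seal} -> Motor = 25*4 = 100.
Iteration 5: no further components; recursion stops.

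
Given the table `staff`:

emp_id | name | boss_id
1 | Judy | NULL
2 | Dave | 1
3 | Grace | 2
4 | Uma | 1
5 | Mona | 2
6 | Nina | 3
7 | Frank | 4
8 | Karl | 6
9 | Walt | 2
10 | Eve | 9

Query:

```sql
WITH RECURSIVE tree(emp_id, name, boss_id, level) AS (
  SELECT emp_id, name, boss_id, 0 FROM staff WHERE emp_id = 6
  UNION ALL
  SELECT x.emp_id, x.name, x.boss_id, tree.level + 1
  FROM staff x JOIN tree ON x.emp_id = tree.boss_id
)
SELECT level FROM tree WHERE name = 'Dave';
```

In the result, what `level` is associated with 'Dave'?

2

Base: emp_id=6 (Nina), boss_id=3, level 0.
Iteration 1: join on emp_id=3 -> Grace (id 3, boss_id=2, level 1).
Iteration 2: join on emp_id=2 -> Dave (id 2, boss_id=1, level 2).
Iteration 3: join on emp_id=1 -> Judy (id 1, boss_id=NULL, level 3).
Iteration 4: boss_id is NULL; no match; recursion stops.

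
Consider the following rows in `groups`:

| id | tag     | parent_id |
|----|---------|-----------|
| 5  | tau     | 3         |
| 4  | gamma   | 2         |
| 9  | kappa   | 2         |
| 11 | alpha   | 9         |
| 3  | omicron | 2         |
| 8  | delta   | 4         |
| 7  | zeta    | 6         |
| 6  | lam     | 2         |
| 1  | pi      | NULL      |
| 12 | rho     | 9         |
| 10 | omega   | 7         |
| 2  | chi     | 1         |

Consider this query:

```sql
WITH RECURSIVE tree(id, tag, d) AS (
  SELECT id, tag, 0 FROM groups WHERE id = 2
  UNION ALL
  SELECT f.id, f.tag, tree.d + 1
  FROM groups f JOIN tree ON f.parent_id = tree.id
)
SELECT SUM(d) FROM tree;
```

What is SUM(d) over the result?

Base: id=2 (chi) at d 0.
Iteration 1: rows with parent_id in {2} -> omicron (id 3, d 1), gamma (id 4, d 1), lam (id 6, d 1), kappa (id 9, d 1).
Iteration 2: rows with parent_id in {3,4,6,9} -> tau (id 5, d 2), zeta (id 7, d 2), delta (id 8, d 2), alpha (id 11, d 2), rho (id 12, d 2).
Iteration 3: rows with parent_id in {5,7,8,11,12} -> omega (id 10, d 3).
Iteration 4: no rows with parent_id in {10}; recursion stops.
SUM(d) = 0 + 1 + 1 + 1 + 1 + 2 + 2 + 2 + 2 + 2 + 3 = 17.

17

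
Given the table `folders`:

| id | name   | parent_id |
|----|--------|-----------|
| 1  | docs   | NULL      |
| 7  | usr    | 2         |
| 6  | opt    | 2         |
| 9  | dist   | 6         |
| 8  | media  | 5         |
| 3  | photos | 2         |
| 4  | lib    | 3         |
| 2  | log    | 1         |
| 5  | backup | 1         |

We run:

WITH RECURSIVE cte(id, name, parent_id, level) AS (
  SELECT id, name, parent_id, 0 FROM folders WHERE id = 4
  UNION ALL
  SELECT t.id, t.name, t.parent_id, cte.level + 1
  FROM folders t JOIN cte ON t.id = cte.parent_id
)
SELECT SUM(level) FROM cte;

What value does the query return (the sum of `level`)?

6

Base: id=4 (lib), parent_id=3, level 0.
Iteration 1: join on id=3 -> photos (id 3, parent_id=2, level 1).
Iteration 2: join on id=2 -> log (id 2, parent_id=1, level 2).
Iteration 3: join on id=1 -> docs (id 1, parent_id=NULL, level 3).
Iteration 4: parent_id is NULL; no match; recursion stops.
SUM(level) = 0 + 1 + 2 + 3 = 6.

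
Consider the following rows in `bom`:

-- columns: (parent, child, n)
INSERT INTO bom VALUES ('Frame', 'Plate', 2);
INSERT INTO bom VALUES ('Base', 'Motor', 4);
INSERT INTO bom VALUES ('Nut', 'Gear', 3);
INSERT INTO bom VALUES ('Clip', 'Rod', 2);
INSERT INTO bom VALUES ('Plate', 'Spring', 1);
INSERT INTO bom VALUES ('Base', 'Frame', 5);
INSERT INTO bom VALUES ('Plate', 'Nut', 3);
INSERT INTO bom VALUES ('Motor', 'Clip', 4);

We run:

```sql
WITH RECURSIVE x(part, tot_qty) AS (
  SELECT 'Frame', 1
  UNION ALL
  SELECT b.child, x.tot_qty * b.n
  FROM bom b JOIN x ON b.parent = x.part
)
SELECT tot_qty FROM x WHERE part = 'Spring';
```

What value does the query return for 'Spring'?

2

Base: (Frame, tot_qty=1).
Iteration 1: components of {Frame} -> Plate = 1*2 = 2.
Iteration 2: components of {Plate} -> Nut = 2*3 = 6, Spring = 2*1 = 2.
Iteration 3: components of {Nut,Spring} -> Gear = 6*3 = 18.
Iteration 4: no further components; recursion stops.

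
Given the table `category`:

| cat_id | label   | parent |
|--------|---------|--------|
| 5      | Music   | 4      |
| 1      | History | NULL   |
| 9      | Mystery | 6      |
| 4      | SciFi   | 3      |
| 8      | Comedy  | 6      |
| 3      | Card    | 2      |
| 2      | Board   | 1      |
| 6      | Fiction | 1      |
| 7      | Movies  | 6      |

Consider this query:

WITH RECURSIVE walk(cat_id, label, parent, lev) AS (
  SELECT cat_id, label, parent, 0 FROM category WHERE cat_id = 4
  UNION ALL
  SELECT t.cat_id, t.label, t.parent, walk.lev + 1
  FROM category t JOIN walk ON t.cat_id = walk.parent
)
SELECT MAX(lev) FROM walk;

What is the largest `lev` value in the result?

Base: cat_id=4 (SciFi), parent=3, lev 0.
Iteration 1: join on cat_id=3 -> Card (id 3, parent=2, lev 1).
Iteration 2: join on cat_id=2 -> Board (id 2, parent=1, lev 2).
Iteration 3: join on cat_id=1 -> History (id 1, parent=NULL, lev 3).
Iteration 4: parent is NULL; no match; recursion stops.
lev values: 0, 1, 2, 3; the maximum is 3.

3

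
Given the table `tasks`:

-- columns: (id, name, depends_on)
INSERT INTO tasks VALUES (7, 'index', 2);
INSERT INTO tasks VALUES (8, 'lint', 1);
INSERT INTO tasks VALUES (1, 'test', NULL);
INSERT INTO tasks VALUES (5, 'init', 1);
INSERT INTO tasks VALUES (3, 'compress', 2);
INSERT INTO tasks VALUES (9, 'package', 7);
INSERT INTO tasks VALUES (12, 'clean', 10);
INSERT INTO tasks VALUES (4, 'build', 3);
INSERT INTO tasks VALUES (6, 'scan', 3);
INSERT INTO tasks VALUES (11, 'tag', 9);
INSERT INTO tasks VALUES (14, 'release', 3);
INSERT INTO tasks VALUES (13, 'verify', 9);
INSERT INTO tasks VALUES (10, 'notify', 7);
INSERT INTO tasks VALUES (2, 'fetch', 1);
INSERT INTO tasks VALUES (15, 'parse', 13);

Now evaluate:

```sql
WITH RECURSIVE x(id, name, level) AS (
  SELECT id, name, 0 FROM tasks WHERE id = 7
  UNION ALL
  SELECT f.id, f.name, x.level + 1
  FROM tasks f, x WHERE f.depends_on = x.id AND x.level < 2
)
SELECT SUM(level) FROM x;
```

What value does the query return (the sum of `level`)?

8

Base: id=7 (index) at level 0.
Iteration 1: rows with depends_on in {7} -> package (id 9, level 1), notify (id 10, level 1).
Iteration 2: rows with depends_on in {9,10} -> tag (id 11, level 2), clean (id 12, level 2), verify (id 13, level 2).
Iteration 3: level < 2 fails for all current rows; recursion stops.
SUM(level) = 0 + 1 + 1 + 2 + 2 + 2 = 8.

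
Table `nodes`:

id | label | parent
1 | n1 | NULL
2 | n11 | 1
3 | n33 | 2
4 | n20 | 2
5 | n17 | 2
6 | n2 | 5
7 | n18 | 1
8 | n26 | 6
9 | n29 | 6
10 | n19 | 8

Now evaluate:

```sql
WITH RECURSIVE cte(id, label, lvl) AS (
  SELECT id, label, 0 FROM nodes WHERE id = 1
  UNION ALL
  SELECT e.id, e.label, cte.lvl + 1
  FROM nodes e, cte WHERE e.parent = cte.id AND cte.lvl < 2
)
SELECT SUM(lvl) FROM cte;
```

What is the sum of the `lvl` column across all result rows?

Base: id=1 (n1) at lvl 0.
Iteration 1: rows with parent in {1} -> n11 (id 2, lvl 1), n18 (id 7, lvl 1).
Iteration 2: rows with parent in {2,7} -> n33 (id 3, lvl 2), n20 (id 4, lvl 2), n17 (id 5, lvl 2).
Iteration 3: lvl < 2 fails for all current rows; recursion stops.
SUM(lvl) = 0 + 1 + 1 + 2 + 2 + 2 = 8.

8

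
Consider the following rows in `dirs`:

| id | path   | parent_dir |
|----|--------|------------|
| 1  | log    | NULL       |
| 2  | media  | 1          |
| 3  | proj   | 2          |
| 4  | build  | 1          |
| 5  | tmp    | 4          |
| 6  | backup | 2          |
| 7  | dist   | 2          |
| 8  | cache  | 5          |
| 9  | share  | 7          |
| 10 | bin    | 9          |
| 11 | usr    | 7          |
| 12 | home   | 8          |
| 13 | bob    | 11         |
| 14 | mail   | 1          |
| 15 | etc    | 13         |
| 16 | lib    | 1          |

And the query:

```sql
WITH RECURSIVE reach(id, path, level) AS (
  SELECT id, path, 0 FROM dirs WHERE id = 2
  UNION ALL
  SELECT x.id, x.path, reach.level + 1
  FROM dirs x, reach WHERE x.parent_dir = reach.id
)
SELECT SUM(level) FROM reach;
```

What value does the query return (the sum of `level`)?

17

Base: id=2 (media) at level 0.
Iteration 1: rows with parent_dir in {2} -> proj (id 3, level 1), backup (id 6, level 1), dist (id 7, level 1).
Iteration 2: rows with parent_dir in {3,6,7} -> share (id 9, level 2), usr (id 11, level 2).
Iteration 3: rows with parent_dir in {9,11} -> bin (id 10, level 3), bob (id 13, level 3).
Iteration 4: rows with parent_dir in {10,13} -> etc (id 15, level 4).
Iteration 5: no rows with parent_dir in {15}; recursion stops.
SUM(level) = 0 + 1 + 1 + 1 + 2 + 2 + 3 + 3 + 4 = 17.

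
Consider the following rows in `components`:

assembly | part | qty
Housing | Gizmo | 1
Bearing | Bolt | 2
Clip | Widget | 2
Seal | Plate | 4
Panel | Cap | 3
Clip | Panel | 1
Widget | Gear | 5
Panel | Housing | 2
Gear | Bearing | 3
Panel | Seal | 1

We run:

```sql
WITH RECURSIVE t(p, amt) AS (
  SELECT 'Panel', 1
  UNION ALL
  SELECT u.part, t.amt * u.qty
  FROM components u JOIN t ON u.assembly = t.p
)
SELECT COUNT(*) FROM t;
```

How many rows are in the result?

Base: (Panel, amt=1).
Iteration 1: components of {Panel} -> Cap = 1*3 = 3, Housing = 1*2 = 2, Seal = 1*1 = 1.
Iteration 2: components of {Cap,Housing,Seal} -> Gizmo = 2*1 = 2, Plate = 1*4 = 4.
Iteration 3: no further components; recursion stops.
Total rows emitted: 6.

6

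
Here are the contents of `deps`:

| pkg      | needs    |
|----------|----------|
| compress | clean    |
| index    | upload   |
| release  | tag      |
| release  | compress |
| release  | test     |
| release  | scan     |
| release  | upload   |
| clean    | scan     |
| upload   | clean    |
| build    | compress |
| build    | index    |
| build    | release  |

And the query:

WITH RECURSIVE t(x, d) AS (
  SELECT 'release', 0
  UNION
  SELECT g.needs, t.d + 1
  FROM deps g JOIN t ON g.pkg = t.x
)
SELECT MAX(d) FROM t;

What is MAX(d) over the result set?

Base: (release, d=0).
Iteration 1: edges from {release} -> (compress, d=1), (scan, d=1), (tag, d=1), (test, d=1), (upload, d=1).
Iteration 2: edges from {compress,scan,tag,test,upload} -> (clean, d=2). [UNION drops 1 duplicate row(s)]
Iteration 3: edges from {clean} -> (scan, d=3).
Iteration 4: no outgoing edges from {scan}; recursion stops.
d values: 0, 1, 1, 1, 1, 1, 2, 3; the maximum is 3.

3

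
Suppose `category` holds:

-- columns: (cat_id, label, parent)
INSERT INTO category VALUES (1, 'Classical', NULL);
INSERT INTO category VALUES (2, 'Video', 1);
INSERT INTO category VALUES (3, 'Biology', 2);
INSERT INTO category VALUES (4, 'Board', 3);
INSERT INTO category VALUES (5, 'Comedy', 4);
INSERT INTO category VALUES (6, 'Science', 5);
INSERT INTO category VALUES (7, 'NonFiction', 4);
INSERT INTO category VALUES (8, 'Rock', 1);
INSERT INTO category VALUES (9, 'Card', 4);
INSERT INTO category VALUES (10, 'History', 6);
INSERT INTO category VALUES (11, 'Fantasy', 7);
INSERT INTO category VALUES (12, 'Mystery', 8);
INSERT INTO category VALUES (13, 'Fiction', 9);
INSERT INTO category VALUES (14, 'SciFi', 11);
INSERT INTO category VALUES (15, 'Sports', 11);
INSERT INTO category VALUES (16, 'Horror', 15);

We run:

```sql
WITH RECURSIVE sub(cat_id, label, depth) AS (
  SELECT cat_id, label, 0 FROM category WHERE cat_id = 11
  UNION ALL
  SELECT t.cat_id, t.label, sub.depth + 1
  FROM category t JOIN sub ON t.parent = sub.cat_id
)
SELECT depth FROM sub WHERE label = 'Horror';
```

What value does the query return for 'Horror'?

Base: cat_id=11 (Fantasy) at depth 0.
Iteration 1: rows with parent in {11} -> SciFi (id 14, depth 1), Sports (id 15, depth 1).
Iteration 2: rows with parent in {14,15} -> Horror (id 16, depth 2).
Iteration 3: no rows with parent in {16}; recursion stops.

2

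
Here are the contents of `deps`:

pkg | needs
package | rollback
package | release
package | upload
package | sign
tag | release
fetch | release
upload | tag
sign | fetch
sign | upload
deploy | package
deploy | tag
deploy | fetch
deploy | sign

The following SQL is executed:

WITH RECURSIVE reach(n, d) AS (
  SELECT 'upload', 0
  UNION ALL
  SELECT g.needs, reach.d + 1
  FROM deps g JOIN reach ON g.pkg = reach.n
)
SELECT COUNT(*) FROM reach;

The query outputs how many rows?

Base: (upload, d=0).
Iteration 1: edges from {upload} -> (tag, d=1).
Iteration 2: edges from {tag} -> (release, d=2).
Iteration 3: no outgoing edges from {release}; recursion stops.
Total rows emitted: 3.

3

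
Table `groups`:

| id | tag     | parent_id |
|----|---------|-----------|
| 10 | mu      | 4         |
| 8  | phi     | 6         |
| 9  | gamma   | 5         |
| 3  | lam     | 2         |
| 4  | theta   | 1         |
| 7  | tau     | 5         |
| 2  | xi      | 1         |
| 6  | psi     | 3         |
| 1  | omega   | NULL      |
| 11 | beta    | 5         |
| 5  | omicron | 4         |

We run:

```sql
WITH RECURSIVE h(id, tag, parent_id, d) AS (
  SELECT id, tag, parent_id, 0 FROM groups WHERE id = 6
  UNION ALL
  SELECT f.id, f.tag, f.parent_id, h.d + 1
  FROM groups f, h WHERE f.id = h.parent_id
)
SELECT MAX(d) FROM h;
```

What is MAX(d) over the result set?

3

Base: id=6 (psi), parent_id=3, d 0.
Iteration 1: join on id=3 -> lam (id 3, parent_id=2, d 1).
Iteration 2: join on id=2 -> xi (id 2, parent_id=1, d 2).
Iteration 3: join on id=1 -> omega (id 1, parent_id=NULL, d 3).
Iteration 4: parent_id is NULL; no match; recursion stops.
d values: 0, 1, 2, 3; the maximum is 3.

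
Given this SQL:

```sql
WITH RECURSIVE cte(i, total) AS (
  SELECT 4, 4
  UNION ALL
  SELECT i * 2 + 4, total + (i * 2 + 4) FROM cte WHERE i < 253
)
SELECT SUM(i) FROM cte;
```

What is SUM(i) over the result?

988

Base: i=4, total=4.
Iteration 1: 4 < 253 holds -> i = 4 * 2 + 4 = 12, total = 4 + 12 = 16.
Iteration 2: 12 < 253 holds -> i = 12 * 2 + 4 = 28, total = 16 + 28 = 44.
Iteration 3: 28 < 253 holds -> i = 28 * 2 + 4 = 60, total = 44 + 60 = 104.
Iteration 4: 60 < 253 holds -> i = 60 * 2 + 4 = 124, total = 104 + 124 = 228.
Iteration 5: 124 < 253 holds -> i = 124 * 2 + 4 = 252, total = 228 + 252 = 480.
Iteration 6: 252 < 253 holds -> i = 252 * 2 + 4 = 508, total = 480 + 508 = 988.
Iteration 7: 508 < 253 fails; recursion stops.
SUM(i) = 4 + 12 + 28 + 60 + 124 + 252 + 508 = 988.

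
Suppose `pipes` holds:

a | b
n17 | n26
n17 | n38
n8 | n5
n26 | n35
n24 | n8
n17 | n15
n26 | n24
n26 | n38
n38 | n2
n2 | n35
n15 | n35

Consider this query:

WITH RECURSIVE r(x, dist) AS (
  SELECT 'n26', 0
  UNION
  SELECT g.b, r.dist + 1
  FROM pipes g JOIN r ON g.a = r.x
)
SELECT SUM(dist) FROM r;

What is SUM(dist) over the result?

Base: (n26, dist=0).
Iteration 1: edges from {n26} -> (n24, dist=1), (n35, dist=1), (n38, dist=1).
Iteration 2: edges from {n24,n35,n38} -> (n2, dist=2), (n8, dist=2).
Iteration 3: edges from {n2,n8} -> (n35, dist=3), (n5, dist=3).
Iteration 4: no outgoing edges from {n35,n5}; recursion stops.
SUM(dist) = 0 + 1 + 1 + 1 + 2 + 2 + 3 + 3 = 13.

13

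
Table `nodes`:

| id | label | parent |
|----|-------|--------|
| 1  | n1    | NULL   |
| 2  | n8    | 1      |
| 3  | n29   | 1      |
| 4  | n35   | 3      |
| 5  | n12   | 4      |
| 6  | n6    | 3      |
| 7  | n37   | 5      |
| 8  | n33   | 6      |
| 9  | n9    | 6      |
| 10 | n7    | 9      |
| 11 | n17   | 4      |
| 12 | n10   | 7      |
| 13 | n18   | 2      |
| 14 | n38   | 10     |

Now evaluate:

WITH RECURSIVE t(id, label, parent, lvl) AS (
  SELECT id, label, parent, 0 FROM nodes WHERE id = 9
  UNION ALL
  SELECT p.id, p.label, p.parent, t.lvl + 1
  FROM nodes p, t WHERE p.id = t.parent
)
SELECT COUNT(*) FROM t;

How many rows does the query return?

4

Base: id=9 (n9), parent=6, lvl 0.
Iteration 1: join on id=6 -> n6 (id 6, parent=3, lvl 1).
Iteration 2: join on id=3 -> n29 (id 3, parent=1, lvl 2).
Iteration 3: join on id=1 -> n1 (id 1, parent=NULL, lvl 3).
Iteration 4: parent is NULL; no match; recursion stops.
Total rows emitted: 4.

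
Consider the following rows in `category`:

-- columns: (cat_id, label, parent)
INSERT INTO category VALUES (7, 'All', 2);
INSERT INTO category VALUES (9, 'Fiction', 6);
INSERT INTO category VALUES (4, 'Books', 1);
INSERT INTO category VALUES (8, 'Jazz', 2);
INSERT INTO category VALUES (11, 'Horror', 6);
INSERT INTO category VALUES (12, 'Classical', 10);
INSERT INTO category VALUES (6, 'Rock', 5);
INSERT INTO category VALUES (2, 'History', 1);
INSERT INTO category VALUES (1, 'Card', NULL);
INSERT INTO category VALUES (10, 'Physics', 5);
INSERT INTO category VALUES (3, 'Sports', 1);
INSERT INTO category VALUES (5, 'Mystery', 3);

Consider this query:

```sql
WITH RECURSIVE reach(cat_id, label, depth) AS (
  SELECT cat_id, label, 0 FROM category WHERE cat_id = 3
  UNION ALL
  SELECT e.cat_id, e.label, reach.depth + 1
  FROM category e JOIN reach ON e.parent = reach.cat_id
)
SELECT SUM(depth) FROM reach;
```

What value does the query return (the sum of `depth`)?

Base: cat_id=3 (Sports) at depth 0.
Iteration 1: rows with parent in {3} -> Mystery (id 5, depth 1).
Iteration 2: rows with parent in {5} -> Rock (id 6, depth 2), Physics (id 10, depth 2).
Iteration 3: rows with parent in {6,10} -> Fiction (id 9, depth 3), Horror (id 11, depth 3), Classical (id 12, depth 3).
Iteration 4: no rows with parent in {9,11,12}; recursion stops.
SUM(depth) = 0 + 1 + 2 + 2 + 3 + 3 + 3 = 14.

14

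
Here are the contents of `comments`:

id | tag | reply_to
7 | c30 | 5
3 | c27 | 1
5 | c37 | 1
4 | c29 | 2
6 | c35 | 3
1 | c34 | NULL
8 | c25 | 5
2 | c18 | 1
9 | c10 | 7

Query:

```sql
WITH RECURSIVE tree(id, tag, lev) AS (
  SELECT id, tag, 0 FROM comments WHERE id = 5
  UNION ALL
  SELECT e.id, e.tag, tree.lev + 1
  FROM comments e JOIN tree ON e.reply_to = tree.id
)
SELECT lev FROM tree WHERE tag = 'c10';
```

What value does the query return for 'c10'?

Base: id=5 (c37) at lev 0.
Iteration 1: rows with reply_to in {5} -> c30 (id 7, lev 1), c25 (id 8, lev 1).
Iteration 2: rows with reply_to in {7,8} -> c10 (id 9, lev 2).
Iteration 3: no rows with reply_to in {9}; recursion stops.

2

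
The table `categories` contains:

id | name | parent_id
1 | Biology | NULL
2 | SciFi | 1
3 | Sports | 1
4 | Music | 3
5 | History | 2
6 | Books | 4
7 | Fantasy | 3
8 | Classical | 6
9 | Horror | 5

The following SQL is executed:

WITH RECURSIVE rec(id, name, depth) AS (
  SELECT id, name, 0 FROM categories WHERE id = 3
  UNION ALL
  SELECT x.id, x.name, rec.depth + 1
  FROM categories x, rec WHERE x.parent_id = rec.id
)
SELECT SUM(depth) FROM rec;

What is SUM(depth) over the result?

7

Base: id=3 (Sports) at depth 0.
Iteration 1: rows with parent_id in {3} -> Music (id 4, depth 1), Fantasy (id 7, depth 1).
Iteration 2: rows with parent_id in {4,7} -> Books (id 6, depth 2).
Iteration 3: rows with parent_id in {6} -> Classical (id 8, depth 3).
Iteration 4: no rows with parent_id in {8}; recursion stops.
SUM(depth) = 0 + 1 + 1 + 2 + 3 = 7.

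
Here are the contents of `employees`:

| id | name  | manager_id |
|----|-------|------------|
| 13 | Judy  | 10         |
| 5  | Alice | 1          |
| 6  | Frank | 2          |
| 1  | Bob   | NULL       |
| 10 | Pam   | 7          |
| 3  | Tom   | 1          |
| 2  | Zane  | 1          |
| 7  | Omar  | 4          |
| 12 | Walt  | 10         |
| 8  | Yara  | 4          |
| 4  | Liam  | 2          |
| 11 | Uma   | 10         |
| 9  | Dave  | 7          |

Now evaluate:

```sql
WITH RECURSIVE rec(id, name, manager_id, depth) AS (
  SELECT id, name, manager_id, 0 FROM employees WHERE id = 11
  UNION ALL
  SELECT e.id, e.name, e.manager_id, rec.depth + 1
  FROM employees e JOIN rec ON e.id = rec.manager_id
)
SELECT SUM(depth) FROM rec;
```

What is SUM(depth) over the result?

Base: id=11 (Uma), manager_id=10, depth 0.
Iteration 1: join on id=10 -> Pam (id 10, manager_id=7, depth 1).
Iteration 2: join on id=7 -> Omar (id 7, manager_id=4, depth 2).
Iteration 3: join on id=4 -> Liam (id 4, manager_id=2, depth 3).
Iteration 4: join on id=2 -> Zane (id 2, manager_id=1, depth 4).
Iteration 5: join on id=1 -> Bob (id 1, manager_id=NULL, depth 5).
Iteration 6: manager_id is NULL; no match; recursion stops.
SUM(depth) = 0 + 1 + 2 + 3 + 4 + 5 = 15.

15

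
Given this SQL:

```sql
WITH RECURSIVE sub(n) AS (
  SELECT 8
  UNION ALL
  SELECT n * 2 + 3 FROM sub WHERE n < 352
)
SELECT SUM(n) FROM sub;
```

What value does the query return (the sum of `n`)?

1376

Base: n=8.
Iteration 1: 8 < 352 holds -> n = 8 * 2 + 3 = 19.
Iteration 2: 19 < 352 holds -> n = 19 * 2 + 3 = 41.
Iteration 3: 41 < 352 holds -> n = 41 * 2 + 3 = 85.
Iteration 4: 85 < 352 holds -> n = 85 * 2 + 3 = 173.
Iteration 5: 173 < 352 holds -> n = 173 * 2 + 3 = 349.
Iteration 6: 349 < 352 holds -> n = 349 * 2 + 3 = 701.
Iteration 7: 701 < 352 fails; recursion stops.
SUM(n) = 8 + 19 + 41 + 85 + 173 + 349 + 701 = 1376.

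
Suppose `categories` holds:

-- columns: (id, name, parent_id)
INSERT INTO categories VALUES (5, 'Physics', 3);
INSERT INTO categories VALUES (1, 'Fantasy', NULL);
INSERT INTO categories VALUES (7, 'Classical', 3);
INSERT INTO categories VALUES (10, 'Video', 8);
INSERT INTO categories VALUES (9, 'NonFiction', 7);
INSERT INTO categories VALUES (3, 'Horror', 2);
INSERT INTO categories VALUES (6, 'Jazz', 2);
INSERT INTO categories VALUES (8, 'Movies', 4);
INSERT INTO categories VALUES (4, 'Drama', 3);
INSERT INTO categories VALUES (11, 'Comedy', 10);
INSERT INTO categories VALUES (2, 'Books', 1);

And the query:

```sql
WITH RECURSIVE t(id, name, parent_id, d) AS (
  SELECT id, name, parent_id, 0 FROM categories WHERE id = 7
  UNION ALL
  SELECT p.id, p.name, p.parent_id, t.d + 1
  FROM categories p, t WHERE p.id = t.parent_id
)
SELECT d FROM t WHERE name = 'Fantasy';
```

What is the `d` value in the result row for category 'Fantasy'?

3

Base: id=7 (Classical), parent_id=3, d 0.
Iteration 1: join on id=3 -> Horror (id 3, parent_id=2, d 1).
Iteration 2: join on id=2 -> Books (id 2, parent_id=1, d 2).
Iteration 3: join on id=1 -> Fantasy (id 1, parent_id=NULL, d 3).
Iteration 4: parent_id is NULL; no match; recursion stops.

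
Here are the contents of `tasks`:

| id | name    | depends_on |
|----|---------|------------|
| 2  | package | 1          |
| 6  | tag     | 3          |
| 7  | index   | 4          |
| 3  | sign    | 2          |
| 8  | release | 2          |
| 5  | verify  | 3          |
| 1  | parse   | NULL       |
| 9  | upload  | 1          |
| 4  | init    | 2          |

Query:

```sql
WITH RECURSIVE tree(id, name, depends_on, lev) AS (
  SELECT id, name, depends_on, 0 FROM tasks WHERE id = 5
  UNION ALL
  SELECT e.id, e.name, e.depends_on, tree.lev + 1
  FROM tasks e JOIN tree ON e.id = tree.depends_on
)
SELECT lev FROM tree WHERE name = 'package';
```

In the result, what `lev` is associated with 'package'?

2

Base: id=5 (verify), depends_on=3, lev 0.
Iteration 1: join on id=3 -> sign (id 3, depends_on=2, lev 1).
Iteration 2: join on id=2 -> package (id 2, depends_on=1, lev 2).
Iteration 3: join on id=1 -> parse (id 1, depends_on=NULL, lev 3).
Iteration 4: depends_on is NULL; no match; recursion stops.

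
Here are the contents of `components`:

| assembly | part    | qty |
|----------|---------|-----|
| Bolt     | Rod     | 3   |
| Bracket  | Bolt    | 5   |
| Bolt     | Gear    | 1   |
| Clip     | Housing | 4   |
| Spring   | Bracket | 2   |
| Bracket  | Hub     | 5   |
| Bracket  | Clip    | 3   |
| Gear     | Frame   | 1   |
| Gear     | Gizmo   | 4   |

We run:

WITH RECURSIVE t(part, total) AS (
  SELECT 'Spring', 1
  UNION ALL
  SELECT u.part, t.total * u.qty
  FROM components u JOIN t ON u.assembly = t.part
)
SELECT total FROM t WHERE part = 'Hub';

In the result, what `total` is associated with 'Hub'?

10

Base: (Spring, total=1).
Iteration 1: components of {Spring} -> Bracket = 1*2 = 2.
Iteration 2: components of {Bracket} -> Bolt = 2*5 = 10, Clip = 2*3 = 6, Hub = 2*5 = 10.
Iteration 3: components of {Bolt,Clip,Hub} -> Gear = 10*1 = 10, Housing = 6*4 = 24, Rod = 10*3 = 30.
Iteration 4: components of {Gear,Housing,Rod} -> Frame = 10*1 = 10, Gizmo = 10*4 = 40.
Iteration 5: no further components; recursion stops.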